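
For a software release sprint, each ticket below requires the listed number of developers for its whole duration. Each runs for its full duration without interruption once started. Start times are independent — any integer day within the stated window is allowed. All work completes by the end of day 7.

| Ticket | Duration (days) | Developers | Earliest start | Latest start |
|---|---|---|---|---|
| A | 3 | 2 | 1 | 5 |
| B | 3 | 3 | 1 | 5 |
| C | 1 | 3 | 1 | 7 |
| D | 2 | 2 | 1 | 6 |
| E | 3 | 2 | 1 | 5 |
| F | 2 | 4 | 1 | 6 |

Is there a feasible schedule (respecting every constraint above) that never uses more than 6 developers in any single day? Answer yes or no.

Schedule A@1, B@1, C@4, D@4, E@5, F@6: d1:5  d2:5  d3:5  d4:5  d5:4  d6:6  d7:6 — peak 6 ≤ 6.

yes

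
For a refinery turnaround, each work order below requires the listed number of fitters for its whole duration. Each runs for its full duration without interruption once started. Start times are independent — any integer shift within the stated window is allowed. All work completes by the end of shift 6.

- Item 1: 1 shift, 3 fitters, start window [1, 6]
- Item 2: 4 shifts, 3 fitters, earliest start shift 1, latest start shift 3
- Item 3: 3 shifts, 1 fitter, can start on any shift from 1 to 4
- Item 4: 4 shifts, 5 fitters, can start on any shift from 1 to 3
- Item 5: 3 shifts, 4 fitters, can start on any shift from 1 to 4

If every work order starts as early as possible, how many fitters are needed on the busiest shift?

Early-start schedule: Item 1@1, Item 2@1, Item 3@1, Item 4@1, Item 5@1.
Load per shift: shift 1: 16, shift 2: 13, shift 3: 13, shift 4: 8, shift 5: 0, shift 6: 0.
Peak is 16.

16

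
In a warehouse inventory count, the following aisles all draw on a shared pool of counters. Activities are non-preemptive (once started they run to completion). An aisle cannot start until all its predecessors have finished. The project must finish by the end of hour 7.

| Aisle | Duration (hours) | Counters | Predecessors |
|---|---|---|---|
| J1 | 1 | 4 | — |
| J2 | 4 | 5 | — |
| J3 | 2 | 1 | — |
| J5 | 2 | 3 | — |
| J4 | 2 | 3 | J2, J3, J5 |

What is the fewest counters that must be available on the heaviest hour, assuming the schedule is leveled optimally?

Early-start (J1@1, J2@1, J3@1, J5@1, J4@5) gives peak 13: h1:13  h2:9  h3:5  h4:5  h5:3  h6:3  h7:0.
Shift J2→2, J5→3, J4→6.
Schedule J1@1, J2@2, J3@1, J5@3, J4@6: h1:5  h2:6  h3:8  h4:8  h5:5  h6:3  h7:3 — peak 8.

8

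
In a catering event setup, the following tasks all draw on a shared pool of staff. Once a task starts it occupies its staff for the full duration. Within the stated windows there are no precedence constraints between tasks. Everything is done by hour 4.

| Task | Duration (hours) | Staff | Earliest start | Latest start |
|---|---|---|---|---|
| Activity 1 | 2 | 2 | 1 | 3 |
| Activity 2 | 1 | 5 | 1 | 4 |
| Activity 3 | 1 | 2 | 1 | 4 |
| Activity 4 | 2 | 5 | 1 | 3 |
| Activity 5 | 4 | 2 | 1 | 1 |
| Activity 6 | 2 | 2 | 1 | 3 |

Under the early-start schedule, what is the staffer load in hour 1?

At early start, hour 1 has: Activity 1, Activity 2, Activity 3, Activity 4, Activity 5, Activity 6.
Demand: 2 + 5 + 2 + 5 + 2 + 2 = 18.

18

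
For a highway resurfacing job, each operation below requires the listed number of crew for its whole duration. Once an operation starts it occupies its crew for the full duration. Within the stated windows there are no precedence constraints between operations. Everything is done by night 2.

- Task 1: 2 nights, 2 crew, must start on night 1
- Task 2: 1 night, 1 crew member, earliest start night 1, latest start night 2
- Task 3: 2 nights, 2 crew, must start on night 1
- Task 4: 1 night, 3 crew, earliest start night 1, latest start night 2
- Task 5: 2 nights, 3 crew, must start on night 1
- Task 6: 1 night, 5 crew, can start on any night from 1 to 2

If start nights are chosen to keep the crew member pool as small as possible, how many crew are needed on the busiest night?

Early-start (Task 1@1, Task 2@1, Task 3@1, Task 4@1, Task 5@1, Task 6@1) gives peak 16: n1:16  n2:7.
Shift Task 6→2.
Schedule Task 1@1, Task 2@1, Task 3@1, Task 4@1, Task 5@1, Task 6@2: n1:11  n2:12 — peak 12.
Total crew member-nights = 23 over 2 nights ⇒ peak ≥ ⌈23/2⌉ = 12, so 12 is optimal.

12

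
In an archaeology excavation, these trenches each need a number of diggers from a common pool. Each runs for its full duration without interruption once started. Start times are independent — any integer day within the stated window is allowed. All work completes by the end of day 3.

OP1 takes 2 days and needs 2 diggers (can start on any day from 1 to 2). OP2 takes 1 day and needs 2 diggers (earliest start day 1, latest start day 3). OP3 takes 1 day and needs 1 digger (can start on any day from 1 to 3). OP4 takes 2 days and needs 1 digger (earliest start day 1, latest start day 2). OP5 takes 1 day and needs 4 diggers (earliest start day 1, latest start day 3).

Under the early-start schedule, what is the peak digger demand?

Early-start schedule: OP1@1, OP2@1, OP3@1, OP4@1, OP5@1.
Load per day: day 1: 10, day 2: 3, day 3: 0.
Peak is 10.

10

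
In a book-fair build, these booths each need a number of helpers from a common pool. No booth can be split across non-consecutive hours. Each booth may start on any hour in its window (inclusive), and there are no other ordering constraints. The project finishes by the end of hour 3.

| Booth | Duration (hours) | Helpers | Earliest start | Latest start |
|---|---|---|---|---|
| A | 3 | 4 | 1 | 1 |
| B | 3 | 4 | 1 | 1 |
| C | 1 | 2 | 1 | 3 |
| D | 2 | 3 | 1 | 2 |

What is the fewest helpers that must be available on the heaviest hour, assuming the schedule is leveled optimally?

11

Early-start (A@1, B@1, C@1, D@1) gives peak 13: h1:13  h2:11  h3:8.
Shift D→2.
Schedule A@1, B@1, C@1, D@2: h1:10  h2:11  h3:11 — peak 11.
Total helper-hours = 32 over 3 hours ⇒ peak ≥ ⌈32/3⌉ = 11, so 11 is optimal.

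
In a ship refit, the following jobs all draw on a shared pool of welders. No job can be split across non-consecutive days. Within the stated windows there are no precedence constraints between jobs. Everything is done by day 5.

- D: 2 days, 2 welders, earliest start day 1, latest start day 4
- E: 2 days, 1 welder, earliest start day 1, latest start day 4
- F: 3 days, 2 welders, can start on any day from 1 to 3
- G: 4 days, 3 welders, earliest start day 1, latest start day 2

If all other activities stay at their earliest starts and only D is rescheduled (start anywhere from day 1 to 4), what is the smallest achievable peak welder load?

6

D@1: d1:8  d2:8  d3:5  d4:3  d5:0 → peak 8
D@2: d1:6  d2:8  d3:7  d4:3  d5:0 → peak 8
D@3: d1:6  d2:6  d3:7  d4:5  d5:0 → peak 7
D@4: d1:6  d2:6  d3:5  d4:5  d5:2 → peak 6
Best is D@4, peak 6.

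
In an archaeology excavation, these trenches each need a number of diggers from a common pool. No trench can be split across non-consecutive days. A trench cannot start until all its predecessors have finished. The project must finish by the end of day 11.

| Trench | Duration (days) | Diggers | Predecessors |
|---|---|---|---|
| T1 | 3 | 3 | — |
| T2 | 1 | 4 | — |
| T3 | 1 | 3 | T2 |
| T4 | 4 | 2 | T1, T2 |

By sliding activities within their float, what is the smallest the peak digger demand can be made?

Early-start (T1@1, T2@1, T3@2, T4@4) gives peak 7: d1:7  d2:6  d3:3  d4:2  d5:2  d6:2  d7:2  d8:0  d9:0  d10:0  d11:0.
Shift T2→4, T3→5, T4→6.
Schedule T1@1, T2@4, T3@5, T4@6: d1:3  d2:3  d3:3  d4:4  d5:3  d6:2  d7:2  d8:2  d9:2  d10:0  d11:0 — peak 4.

4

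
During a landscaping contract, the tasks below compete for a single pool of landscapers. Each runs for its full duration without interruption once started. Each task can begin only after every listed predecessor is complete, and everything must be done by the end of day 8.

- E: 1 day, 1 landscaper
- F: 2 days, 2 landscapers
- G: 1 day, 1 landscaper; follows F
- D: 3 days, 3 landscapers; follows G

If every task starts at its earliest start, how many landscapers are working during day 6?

3

At early start, day 6 has: D.
Demand: 3 = 3.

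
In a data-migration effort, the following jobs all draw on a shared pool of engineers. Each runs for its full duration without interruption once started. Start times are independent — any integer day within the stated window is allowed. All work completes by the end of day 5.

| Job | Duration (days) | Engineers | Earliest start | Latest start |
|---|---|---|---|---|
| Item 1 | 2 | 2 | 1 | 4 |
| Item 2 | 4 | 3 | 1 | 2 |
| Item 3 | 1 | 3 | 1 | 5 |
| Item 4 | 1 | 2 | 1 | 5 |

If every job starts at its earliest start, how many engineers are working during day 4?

At early start, day 4 has: Item 2.
Demand: 3 = 3.

3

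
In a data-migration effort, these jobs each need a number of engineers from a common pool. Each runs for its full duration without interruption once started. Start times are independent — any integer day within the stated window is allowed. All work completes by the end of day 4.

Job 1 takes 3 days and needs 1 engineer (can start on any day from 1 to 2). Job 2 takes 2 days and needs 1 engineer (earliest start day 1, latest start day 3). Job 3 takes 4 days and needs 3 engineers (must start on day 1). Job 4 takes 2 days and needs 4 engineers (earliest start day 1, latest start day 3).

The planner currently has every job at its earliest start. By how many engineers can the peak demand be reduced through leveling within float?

1

Early-start peak: d1:9  d2:9  d3:4  d4:3 ⇒ 9.
Leveled (Job 1@1, Job 2@1, Job 3@1, Job 4@3): d1:5  d2:5  d3:8  d4:7 ⇒ 8.
Reduction 9 − 8 = 1.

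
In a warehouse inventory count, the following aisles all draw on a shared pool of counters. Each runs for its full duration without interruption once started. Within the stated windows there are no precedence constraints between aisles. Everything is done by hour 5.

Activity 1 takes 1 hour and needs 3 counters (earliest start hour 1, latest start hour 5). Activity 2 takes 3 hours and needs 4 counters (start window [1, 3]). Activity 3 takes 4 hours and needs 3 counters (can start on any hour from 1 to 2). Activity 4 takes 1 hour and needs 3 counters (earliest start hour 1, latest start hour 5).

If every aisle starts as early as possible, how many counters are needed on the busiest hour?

13

Early-start schedule: Activity 1@1, Activity 2@1, Activity 3@1, Activity 4@1.
Load per hour: hour 1: 13, hour 2: 7, hour 3: 7, hour 4: 3, hour 5: 0.
Peak is 13.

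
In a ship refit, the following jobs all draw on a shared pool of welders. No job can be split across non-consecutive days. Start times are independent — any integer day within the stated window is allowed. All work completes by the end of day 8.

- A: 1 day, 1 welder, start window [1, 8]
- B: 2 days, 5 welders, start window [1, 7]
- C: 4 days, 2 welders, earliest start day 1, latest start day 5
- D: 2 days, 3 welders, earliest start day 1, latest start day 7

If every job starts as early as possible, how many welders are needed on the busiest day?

11

Early-start schedule: A@1, B@1, C@1, D@1.
Load per day: day 1: 11, day 2: 10, day 3: 2, day 4: 2, day 5: 0, day 6: 0, day 7: 0, day 8: 0.
Peak is 11.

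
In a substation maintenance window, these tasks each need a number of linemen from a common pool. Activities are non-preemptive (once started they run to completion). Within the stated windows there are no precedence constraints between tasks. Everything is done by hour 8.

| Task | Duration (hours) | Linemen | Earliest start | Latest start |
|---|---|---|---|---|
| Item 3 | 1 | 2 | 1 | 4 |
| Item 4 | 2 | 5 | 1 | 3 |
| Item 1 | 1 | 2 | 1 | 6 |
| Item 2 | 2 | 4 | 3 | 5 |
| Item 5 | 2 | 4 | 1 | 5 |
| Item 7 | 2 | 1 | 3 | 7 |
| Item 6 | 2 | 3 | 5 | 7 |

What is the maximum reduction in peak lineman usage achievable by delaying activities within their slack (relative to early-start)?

7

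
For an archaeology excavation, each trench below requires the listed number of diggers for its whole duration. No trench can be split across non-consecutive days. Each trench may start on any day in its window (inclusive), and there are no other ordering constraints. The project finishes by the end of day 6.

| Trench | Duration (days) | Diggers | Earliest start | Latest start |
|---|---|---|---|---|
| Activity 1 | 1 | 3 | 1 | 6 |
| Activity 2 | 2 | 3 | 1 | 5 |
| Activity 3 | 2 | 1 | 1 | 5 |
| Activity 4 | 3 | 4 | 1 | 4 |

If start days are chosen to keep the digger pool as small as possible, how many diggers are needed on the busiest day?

Early-start (Activity 1@1, Activity 2@1, Activity 3@1, Activity 4@1) gives peak 11: d1:11  d2:8  d3:4  d4:0  d5:0  d6:0.
Shift Activity 2→2, Activity 4→4.
Schedule Activity 1@1, Activity 2@2, Activity 3@1, Activity 4@4: d1:4  d2:4  d3:3  d4:4  d5:4  d6:4 — peak 4.
Total digger-days = 23 over 6 days ⇒ peak ≥ ⌈23/6⌉ = 4, so 4 is optimal.

4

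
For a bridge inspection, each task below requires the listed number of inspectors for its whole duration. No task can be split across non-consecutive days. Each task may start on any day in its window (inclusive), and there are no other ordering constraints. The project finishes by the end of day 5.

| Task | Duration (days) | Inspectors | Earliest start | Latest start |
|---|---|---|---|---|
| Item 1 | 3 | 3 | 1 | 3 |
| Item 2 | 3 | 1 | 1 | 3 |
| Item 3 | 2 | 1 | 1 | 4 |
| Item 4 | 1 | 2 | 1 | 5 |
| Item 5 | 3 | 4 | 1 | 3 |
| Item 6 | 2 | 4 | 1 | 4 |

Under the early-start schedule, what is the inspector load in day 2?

13

At early start, day 2 has: Item 1, Item 2, Item 3, Item 5, Item 6.
Demand: 3 + 1 + 1 + 4 + 4 = 13.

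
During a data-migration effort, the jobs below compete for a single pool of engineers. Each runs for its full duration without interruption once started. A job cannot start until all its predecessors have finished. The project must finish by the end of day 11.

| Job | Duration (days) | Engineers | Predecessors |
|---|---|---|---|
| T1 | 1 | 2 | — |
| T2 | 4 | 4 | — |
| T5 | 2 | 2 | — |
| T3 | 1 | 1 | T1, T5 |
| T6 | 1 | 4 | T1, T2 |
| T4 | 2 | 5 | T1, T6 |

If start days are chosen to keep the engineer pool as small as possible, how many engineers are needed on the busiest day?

5

Early-start (T1@1, T2@1, T5@1, T3@3, T6@5, T4@6) gives peak 8: d1:8  d2:6  d3:5  d4:4  d5:4  d6:5  d7:5  d8:0  d9:0  d10:0  d11:0.
Shift T2→2, T5→6, T3→8, T6→8, T4→9.
Schedule T1@1, T2@2, T5@6, T3@8, T6@8, T4@9: d1:2  d2:4  d3:4  d4:4  d5:4  d6:2  d7:2  d8:5  d9:5  d10:5  d11:0 — peak 5.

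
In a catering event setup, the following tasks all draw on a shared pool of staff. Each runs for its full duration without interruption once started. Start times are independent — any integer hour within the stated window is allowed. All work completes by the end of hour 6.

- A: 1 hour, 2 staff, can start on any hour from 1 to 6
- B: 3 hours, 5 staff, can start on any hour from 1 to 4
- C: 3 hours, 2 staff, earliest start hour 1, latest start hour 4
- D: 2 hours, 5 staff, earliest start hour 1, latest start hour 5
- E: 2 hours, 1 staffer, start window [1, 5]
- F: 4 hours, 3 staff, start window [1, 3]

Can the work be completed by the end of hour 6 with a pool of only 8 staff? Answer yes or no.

Schedule A@3, B@4, C@1, D@1, E@1, F@3: h1:8  h2:8  h3:7  h4:8  h5:8  h6:8 — peak 8 ≤ 8.

yes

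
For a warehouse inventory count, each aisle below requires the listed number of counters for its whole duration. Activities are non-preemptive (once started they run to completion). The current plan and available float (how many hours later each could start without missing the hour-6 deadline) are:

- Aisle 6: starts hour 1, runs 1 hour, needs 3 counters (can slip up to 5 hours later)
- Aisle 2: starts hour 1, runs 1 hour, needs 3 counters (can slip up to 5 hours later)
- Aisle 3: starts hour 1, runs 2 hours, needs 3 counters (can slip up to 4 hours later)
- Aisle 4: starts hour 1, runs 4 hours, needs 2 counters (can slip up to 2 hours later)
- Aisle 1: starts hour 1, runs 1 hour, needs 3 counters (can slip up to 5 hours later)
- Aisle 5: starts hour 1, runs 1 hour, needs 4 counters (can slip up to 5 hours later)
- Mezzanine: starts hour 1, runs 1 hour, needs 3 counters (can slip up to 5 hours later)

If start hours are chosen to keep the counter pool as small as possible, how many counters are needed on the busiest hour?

Early-start (Aisle 6@1, Aisle 2@1, Aisle 3@1, Aisle 4@1, Aisle 1@1, Aisle 5@1, Mezzanine@1) gives peak 21: h1:21  h2:5  h3:2  h4:2  h5:0  h6:0.
Shift Aisle 3→2, Aisle 4→2, Aisle 1→4, Aisle 5→5, Mezzanine→6.
Schedule Aisle 6@1, Aisle 2@1, Aisle 3@2, Aisle 4@2, Aisle 1@4, Aisle 5@5, Mezzanine@6: h1:6  h2:5  h3:5  h4:5  h5:6  h6:3 — peak 6.

6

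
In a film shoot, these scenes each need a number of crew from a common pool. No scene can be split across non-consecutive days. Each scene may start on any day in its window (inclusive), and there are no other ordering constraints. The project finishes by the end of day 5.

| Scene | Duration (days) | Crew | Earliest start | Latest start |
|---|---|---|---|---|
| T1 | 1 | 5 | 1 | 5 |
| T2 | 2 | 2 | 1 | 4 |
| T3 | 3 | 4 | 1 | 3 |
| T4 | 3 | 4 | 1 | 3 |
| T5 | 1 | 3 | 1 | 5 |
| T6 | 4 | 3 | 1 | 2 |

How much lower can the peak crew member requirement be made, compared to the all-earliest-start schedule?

10

Early-start peak: d1:21  d2:13  d3:11  d4:3  d5:0 ⇒ 21.
Leveled (T1@1, T2@1, T3@1, T4@3, T5@4, T6@2): d1:11  d2:9  d3:11  d4:10  d5:7 ⇒ 11.
Reduction 21 − 11 = 10.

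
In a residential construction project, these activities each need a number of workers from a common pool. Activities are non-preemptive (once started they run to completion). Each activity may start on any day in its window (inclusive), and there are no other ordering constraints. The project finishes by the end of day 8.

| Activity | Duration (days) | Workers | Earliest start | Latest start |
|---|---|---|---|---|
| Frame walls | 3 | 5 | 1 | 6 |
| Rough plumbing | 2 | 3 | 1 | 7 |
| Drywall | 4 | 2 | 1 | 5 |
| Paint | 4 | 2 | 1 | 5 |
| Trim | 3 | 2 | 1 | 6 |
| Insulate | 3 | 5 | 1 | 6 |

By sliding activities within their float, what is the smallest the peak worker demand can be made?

Early-start (Frame walls@1, Rough plumbing@1, Drywall@1, Paint@1, Trim@1, Insulate@1) gives peak 19: d1:19  d2:19  d3:16  d4:4  d5:0  d6:0  d7:0  d8:0.
Shift Drywall→3, Paint→4, Trim→3, Insulate→6.
Schedule Frame walls@1, Rough plumbing@1, Drywall@3, Paint@4, Trim@3, Insulate@6: d1:8  d2:8  d3:9  d4:6  d5:6  d6:9  d7:7  d8:5 — peak 9.

9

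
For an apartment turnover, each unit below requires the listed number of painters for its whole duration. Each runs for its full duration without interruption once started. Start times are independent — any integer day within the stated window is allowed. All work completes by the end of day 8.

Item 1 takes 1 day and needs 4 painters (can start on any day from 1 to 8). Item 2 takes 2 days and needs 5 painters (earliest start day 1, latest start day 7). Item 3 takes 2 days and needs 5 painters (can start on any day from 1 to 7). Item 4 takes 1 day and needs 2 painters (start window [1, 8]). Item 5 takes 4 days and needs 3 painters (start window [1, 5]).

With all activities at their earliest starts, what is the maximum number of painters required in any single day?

Early-start schedule: Item 1@1, Item 2@1, Item 3@1, Item 4@1, Item 5@1.
Load per day: day 1: 19, day 2: 13, day 3: 3, day 4: 3, day 5: 0, day 6: 0, day 7: 0, day 8: 0.
Peak is 19.

19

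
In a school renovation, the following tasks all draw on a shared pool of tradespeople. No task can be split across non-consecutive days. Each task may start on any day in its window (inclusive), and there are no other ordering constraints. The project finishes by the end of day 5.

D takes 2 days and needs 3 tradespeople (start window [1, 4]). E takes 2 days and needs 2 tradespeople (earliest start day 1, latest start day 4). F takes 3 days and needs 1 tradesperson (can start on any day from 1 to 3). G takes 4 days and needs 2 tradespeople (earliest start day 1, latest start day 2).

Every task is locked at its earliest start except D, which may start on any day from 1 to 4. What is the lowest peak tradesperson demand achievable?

5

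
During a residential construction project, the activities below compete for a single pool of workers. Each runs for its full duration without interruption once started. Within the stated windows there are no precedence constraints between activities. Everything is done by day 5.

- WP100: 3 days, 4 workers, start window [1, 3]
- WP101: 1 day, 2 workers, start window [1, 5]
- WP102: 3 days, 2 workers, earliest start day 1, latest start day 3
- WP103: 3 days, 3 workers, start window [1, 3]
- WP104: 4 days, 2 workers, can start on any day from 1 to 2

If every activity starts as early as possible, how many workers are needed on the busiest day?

13

Early-start schedule: WP100@1, WP101@1, WP102@1, WP103@1, WP104@1.
Load per day: day 1: 13, day 2: 11, day 3: 11, day 4: 2, day 5: 0.
Peak is 13.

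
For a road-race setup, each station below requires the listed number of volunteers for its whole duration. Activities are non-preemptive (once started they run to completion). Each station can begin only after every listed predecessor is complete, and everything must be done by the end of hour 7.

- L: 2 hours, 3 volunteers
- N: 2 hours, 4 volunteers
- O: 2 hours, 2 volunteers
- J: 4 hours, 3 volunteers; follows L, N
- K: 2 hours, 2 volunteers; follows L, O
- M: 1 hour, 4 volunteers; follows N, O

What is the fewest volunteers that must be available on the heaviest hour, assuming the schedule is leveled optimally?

7

Early-start (L@1, N@1, O@1, J@3, K@3, M@3) gives peak 9: h1:9  h2:9  h3:9  h4:5  h5:3  h6:3  h7:0.
Shift O→3, K→5, M→7.
Schedule L@1, N@1, O@3, J@3, K@5, M@7: h1:7  h2:7  h3:5  h4:5  h5:5  h6:5  h7:4 — peak 7.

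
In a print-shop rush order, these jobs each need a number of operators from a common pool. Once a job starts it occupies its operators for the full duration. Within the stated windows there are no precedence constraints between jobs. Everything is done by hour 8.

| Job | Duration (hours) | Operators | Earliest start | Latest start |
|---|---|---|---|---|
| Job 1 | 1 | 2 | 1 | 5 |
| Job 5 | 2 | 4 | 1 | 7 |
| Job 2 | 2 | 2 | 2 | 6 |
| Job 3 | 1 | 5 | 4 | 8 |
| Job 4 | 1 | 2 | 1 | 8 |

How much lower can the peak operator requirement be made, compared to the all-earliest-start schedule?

Early-start peak: h1:8  h2:6  h3:2  h4:5  h5:0  h6:0  h7:0  h8:0 ⇒ 8.
Leveled (Job 1@1, Job 5@2, Job 2@4, Job 3@6, Job 4@1): h1:4  h2:4  h3:4  h4:2  h5:2  h6:5  h7:0  h8:0 ⇒ 5.
Reduction 8 − 5 = 3.

3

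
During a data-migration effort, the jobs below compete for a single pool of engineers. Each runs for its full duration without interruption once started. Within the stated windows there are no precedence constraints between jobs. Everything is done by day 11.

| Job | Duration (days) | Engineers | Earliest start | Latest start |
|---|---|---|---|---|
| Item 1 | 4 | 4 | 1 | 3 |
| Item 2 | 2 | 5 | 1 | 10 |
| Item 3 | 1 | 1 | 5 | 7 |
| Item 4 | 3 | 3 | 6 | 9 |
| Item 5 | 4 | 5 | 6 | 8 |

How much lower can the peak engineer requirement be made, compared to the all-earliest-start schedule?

Early-start peak: d1:9  d2:9  d3:4  d4:4  d5:1  d6:8  d7:8  d8:8  d9:5  d10:0  d11:0 ⇒ 9.
Leveled (Item 1@1, Item 2@5, Item 3@5, Item 4@6, Item 5@7): d1:4  d2:4  d3:4  d4:4  d5:6  d6:8  d7:8  d8:8  d9:5  d10:5  d11:0 ⇒ 8.
Reduction 9 − 8 = 1.

1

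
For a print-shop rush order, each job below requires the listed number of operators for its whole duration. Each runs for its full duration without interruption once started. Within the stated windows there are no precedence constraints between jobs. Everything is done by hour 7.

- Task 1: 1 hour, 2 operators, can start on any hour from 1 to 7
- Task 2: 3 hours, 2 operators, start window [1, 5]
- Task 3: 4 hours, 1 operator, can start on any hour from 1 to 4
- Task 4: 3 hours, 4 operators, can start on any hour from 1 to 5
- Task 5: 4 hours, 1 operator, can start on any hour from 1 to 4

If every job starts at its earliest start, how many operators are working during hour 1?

10

At early start, hour 1 has: Task 1, Task 2, Task 3, Task 4, Task 5.
Demand: 2 + 2 + 1 + 4 + 1 = 10.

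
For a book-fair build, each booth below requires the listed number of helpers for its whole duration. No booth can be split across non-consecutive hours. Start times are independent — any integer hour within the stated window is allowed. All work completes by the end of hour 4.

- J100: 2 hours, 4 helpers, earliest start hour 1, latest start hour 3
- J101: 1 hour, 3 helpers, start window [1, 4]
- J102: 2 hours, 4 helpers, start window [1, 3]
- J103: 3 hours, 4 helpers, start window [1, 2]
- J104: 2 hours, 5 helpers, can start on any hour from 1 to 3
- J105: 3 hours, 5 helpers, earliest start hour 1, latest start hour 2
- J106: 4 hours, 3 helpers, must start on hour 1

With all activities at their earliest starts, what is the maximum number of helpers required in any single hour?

Early-start schedule: J100@1, J101@1, J102@1, J103@1, J104@1, J105@1, J106@1.
Load per hour: hour 1: 28, hour 2: 25, hour 3: 12, hour 4: 3.
Peak is 28.

28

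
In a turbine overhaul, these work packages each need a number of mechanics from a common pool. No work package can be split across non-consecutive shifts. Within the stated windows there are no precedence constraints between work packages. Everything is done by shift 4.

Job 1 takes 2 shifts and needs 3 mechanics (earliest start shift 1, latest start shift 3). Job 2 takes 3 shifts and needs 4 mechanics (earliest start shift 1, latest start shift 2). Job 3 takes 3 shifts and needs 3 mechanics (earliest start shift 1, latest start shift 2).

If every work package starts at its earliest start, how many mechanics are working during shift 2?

At early start, shift 2 has: Job 1, Job 2, Job 3.
Demand: 3 + 4 + 3 = 10.

10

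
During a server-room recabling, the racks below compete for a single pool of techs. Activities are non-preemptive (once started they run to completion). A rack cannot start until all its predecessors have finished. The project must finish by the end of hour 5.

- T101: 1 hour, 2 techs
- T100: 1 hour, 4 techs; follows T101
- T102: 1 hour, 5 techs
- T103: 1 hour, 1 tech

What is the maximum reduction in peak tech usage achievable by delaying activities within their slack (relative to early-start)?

3

Early-start peak: h1:8  h2:4  h3:0  h4:0  h5:0 ⇒ 8.
Leveled (T101@1, T100@2, T102@3, T103@1): h1:3  h2:4  h3:5  h4:0  h5:0 ⇒ 5.
Reduction 8 − 5 = 3.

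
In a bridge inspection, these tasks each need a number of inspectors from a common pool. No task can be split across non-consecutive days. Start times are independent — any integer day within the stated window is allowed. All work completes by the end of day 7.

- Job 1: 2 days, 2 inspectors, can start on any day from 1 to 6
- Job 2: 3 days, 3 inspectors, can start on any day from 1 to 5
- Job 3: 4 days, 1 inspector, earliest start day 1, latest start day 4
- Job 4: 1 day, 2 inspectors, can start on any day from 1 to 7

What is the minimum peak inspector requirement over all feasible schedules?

3

Early-start (Job 1@1, Job 2@1, Job 3@1, Job 4@1) gives peak 8: d1:8  d2:6  d3:4  d4:1  d5:0  d6:0  d7:0.
Shift Job 2→5, Job 4→3.
Schedule Job 1@1, Job 2@5, Job 3@1, Job 4@3: d1:3  d2:3  d3:3  d4:1  d5:3  d6:3  d7:3 — peak 3.
Total inspector-days = 19 over 7 days ⇒ peak ≥ ⌈19/7⌉ = 3, so 3 is optimal.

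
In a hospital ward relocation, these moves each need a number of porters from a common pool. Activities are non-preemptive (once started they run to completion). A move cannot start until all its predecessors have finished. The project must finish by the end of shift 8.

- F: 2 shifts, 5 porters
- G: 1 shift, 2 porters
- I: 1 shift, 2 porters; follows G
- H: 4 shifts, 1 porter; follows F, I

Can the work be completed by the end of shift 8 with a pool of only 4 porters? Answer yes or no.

no

The minimum achievable peak is 5; 4 < 5, so no feasible schedule stays within the cap.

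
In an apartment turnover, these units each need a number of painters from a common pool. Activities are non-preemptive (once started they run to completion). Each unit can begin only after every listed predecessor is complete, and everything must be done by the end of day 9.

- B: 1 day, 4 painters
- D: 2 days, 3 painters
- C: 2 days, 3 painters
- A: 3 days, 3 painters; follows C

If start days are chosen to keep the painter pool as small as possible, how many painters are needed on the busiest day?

4

Early-start (B@1, D@1, C@1, A@3) gives peak 10: d1:10  d2:6  d3:3  d4:3  d5:3  d6:0  d7:0  d8:0  d9:0.
Shift D→2, C→4, A→6.
Schedule B@1, D@2, C@4, A@6: d1:4  d2:3  d3:3  d4:3  d5:3  d6:3  d7:3  d8:3  d9:0 — peak 4.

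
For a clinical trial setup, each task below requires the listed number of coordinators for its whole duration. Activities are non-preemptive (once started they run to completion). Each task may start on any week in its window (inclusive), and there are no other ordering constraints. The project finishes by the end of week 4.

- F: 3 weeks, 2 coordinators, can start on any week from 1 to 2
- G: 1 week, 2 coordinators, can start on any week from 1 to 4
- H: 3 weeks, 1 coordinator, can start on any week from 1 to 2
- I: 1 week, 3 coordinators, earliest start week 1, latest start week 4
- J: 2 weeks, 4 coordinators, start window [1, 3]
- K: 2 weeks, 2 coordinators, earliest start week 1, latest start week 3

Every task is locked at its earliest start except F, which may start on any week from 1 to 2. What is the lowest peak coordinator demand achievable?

F@1: w1:14  w2:9  w3:3  w4:0 → peak 14
F@2: w1:12  w2:9  w3:3  w4:2 → peak 12
Best is F@2, peak 12.

12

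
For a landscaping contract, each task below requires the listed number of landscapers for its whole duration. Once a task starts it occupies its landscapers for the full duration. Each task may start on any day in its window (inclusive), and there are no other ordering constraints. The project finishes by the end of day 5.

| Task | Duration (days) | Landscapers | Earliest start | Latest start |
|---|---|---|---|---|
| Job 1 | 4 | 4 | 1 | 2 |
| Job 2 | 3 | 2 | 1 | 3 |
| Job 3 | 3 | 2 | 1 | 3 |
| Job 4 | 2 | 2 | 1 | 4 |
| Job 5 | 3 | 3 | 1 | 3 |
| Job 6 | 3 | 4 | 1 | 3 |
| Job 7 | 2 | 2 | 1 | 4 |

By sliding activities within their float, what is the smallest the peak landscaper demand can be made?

15

Early-start (Job 1@1, Job 2@1, Job 3@1, Job 4@1, Job 5@1, Job 6@1, Job 7@1) gives peak 19: d1:19  d2:19  d3:15  d4:4  d5:0.
Shift Job 6→3.
Schedule Job 1@1, Job 2@1, Job 3@1, Job 4@1, Job 5@1, Job 6@3, Job 7@1: d1:15  d2:15  d3:15  d4:8  d5:4 — peak 15.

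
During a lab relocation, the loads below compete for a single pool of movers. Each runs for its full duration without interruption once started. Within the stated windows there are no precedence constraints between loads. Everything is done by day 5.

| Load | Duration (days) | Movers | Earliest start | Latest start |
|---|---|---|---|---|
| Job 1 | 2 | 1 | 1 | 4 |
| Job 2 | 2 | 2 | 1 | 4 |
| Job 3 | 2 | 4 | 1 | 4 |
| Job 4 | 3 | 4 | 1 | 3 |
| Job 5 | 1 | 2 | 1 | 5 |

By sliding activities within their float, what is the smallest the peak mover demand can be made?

Early-start (Job 1@1, Job 2@1, Job 3@1, Job 4@1, Job 5@1) gives peak 13: d1:13  d2:11  d3:4  d4:0  d5:0.
Shift Job 2→3, Job 4→3, Job 5→5.
Schedule Job 1@1, Job 2@3, Job 3@1, Job 4@3, Job 5@5: d1:5  d2:5  d3:6  d4:6  d5:6 — peak 6.
Total mover-days = 28 over 5 days ⇒ peak ≥ ⌈28/5⌉ = 6, so 6 is optimal.

6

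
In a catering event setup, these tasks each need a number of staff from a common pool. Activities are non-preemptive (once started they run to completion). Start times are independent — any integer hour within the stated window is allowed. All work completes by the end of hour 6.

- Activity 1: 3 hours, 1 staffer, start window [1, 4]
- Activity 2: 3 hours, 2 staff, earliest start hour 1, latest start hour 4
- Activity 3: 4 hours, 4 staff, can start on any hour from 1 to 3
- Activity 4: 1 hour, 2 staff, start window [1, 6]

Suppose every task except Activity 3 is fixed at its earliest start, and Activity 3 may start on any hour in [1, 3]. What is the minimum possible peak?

Activity 3@1: h1:9  h2:7  h3:7  h4:4  h5:0  h6:0 → peak 9
Activity 3@2: h1:5  h2:7  h3:7  h4:4  h5:4  h6:0 → peak 7
Activity 3@3: h1:5  h2:3  h3:7  h4:4  h5:4  h6:4 → peak 7
Best is Activity 3@2, peak 7.

7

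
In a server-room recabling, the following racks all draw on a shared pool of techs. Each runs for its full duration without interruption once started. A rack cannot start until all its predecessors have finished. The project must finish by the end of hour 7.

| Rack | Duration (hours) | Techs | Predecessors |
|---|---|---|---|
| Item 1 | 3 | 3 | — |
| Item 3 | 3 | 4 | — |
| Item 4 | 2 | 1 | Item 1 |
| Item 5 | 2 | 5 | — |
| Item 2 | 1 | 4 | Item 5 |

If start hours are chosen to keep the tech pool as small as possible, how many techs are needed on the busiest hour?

Early-start (Item 1@1, Item 3@1, Item 4@4, Item 5@1, Item 2@3) gives peak 12: h1:12  h2:12  h3:11  h4:1  h5:1  h6:0  h7:0.
Shift Item 5→4, Item 2→6.
Schedule Item 1@1, Item 3@1, Item 4@4, Item 5@4, Item 2@6: h1:7  h2:7  h3:7  h4:6  h5:6  h6:4  h7:0 — peak 7.

7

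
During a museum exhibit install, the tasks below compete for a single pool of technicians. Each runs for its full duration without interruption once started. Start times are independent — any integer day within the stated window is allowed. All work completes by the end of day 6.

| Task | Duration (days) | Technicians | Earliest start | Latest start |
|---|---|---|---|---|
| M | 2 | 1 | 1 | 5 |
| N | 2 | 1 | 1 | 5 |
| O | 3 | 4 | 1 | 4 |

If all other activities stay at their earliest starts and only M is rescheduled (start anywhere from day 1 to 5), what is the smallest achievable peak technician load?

M@1: d1:6  d2:6  d3:4  d4:0  d5:0  d6:0 → peak 6
M@2: d1:5  d2:6  d3:5  d4:0  d5:0  d6:0 → peak 6
M@3: d1:5  d2:5  d3:5  d4:1  d5:0  d6:0 → peak 5
M@4: d1:5  d2:5  d3:4  d4:1  d5:1  d6:0 → peak 5
M@5: d1:5  d2:5  d3:4  d4:0  d5:1  d6:1 → peak 5
Best is M@3, peak 5.

5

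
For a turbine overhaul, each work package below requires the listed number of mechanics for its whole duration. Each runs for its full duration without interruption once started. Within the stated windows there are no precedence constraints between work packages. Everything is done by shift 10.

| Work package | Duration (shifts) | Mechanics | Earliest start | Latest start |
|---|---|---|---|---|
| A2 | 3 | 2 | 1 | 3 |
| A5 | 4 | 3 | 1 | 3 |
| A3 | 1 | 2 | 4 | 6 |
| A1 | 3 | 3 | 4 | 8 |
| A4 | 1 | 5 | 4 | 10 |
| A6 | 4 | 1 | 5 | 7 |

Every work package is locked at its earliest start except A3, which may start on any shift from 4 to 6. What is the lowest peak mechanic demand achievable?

A3@4: s1:5  s2:5  s3:5  s4:13  s5:4  s6:4  s7:1  s8:1  s9:0  s10:0 → peak 13
A3@5: s1:5  s2:5  s3:5  s4:11  s5:6  s6:4  s7:1  s8:1  s9:0  s10:0 → peak 11
A3@6: s1:5  s2:5  s3:5  s4:11  s5:4  s6:6  s7:1  s8:1  s9:0  s10:0 → peak 11
Best is A3@5, peak 11.

11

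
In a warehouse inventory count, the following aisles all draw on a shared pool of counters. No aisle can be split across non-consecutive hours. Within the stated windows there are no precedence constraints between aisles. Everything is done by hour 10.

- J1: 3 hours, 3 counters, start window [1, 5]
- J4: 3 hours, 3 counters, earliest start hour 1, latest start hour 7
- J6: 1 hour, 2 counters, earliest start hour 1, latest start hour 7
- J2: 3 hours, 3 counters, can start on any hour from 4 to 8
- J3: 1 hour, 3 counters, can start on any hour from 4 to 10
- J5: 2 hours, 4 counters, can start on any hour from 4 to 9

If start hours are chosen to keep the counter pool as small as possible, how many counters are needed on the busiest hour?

6

Early-start (J1@1, J4@1, J6@1, J2@4, J3@4, J5@4) gives peak 10: h1:8  h2:6  h3:6  h4:10  h5:7  h6:3  h7:0  h8:0  h9:0  h10:0.
Shift J6→4, J3→5, J5→7.
Schedule J1@1, J4@1, J6@4, J2@4, J3@5, J5@7: h1:6  h2:6  h3:6  h4:5  h5:6  h6:3  h7:4  h8:4  h9:0  h10:0 — peak 6.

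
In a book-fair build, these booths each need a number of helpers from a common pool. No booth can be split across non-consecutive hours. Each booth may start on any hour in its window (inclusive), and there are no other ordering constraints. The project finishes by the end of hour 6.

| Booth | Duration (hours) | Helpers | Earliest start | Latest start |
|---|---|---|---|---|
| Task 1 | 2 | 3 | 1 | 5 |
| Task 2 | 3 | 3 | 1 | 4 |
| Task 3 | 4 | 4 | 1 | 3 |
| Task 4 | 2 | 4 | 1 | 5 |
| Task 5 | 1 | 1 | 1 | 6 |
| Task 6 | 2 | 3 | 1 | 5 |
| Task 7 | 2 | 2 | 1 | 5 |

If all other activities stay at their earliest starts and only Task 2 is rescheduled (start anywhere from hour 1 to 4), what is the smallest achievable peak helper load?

17

Task 2@1: h1:20  h2:19  h3:7  h4:4  h5:0  h6:0 → peak 20
Task 2@2: h1:17  h2:19  h3:7  h4:7  h5:0  h6:0 → peak 19
Task 2@3: h1:17  h2:16  h3:7  h4:7  h5:3  h6:0 → peak 17
Task 2@4: h1:17  h2:16  h3:4  h4:7  h5:3  h6:3 → peak 17
Best is Task 2@3, peak 17.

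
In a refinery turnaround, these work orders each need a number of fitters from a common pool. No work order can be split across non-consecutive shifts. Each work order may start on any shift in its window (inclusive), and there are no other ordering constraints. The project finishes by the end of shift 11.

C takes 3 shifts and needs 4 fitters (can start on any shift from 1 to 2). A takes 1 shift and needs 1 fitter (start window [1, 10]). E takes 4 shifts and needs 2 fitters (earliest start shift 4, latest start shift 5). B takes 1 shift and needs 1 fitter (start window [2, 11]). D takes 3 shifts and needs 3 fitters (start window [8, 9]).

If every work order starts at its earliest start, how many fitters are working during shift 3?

4

At early start, shift 3 has: C.
Demand: 4 = 4.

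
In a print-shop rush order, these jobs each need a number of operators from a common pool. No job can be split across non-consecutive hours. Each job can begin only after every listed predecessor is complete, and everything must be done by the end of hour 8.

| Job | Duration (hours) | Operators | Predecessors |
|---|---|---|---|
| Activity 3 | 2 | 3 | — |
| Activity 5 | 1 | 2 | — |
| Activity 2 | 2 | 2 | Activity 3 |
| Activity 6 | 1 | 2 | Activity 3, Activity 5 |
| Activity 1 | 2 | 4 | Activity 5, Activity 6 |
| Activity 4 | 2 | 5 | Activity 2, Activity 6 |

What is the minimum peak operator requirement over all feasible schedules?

Early-start (Activity 3@1, Activity 5@1, Activity 2@3, Activity 6@3, Activity 1@4, Activity 4@5) gives peak 9: h1:5  h2:3  h3:4  h4:6  h5:9  h6:5  h7:0  h8:0.
Shift Activity 1→5, Activity 4→7.
Schedule Activity 3@1, Activity 5@1, Activity 2@3, Activity 6@3, Activity 1@5, Activity 4@7: h1:5  h2:3  h3:4  h4:2  h5:4  h6:4  h7:5  h8:5 — peak 5.

5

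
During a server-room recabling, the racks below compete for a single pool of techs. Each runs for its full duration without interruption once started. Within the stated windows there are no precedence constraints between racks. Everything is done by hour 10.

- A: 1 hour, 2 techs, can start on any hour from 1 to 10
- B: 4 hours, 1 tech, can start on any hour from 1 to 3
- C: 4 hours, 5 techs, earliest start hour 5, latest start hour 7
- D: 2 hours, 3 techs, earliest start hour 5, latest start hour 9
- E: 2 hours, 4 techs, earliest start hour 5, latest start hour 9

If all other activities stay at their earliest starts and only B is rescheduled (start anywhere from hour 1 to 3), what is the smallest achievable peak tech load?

12

B@1: h1:3  h2:1  h3:1  h4:1  h5:12  h6:12  h7:5  h8:5  h9:0  h10:0 → peak 12
B@2: h1:2  h2:1  h3:1  h4:1  h5:13  h6:12  h7:5  h8:5  h9:0  h10:0 → peak 13
B@3: h1:2  h2:0  h3:1  h4:1  h5:13  h6:13  h7:5  h8:5  h9:0  h10:0 → peak 13
Best is B@1, peak 12.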